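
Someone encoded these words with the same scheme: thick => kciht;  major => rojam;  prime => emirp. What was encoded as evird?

drive

The output letters match the input read backwards: thick reversed is kciht. The word is simply reversed.
Reversing it on evird: then reverse → drive.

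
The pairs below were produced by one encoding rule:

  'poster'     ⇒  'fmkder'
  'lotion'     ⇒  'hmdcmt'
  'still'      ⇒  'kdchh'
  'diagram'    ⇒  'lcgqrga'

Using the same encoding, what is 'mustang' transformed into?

awkdgtq

This is an affine cipher: with a=0,…,z=25, each position x becomes (19x+6) mod 26.
For mustang: m(12)→19·12+6≡0=a; u(20)→19·20+6≡22=w; s(18)→19·18+6≡10=k; t(19)→19·19+6≡3=d; a(0)→19·0+6≡6=g; n(13)→19·13+6≡19=t; g(6)→19·6+6≡16=q (all mod 26).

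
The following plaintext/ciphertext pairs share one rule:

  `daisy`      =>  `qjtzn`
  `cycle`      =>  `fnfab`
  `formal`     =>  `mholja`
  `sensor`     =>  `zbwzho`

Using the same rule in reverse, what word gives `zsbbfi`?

speech

d(3)→q(16) and a(0)→j(9) fit y≡11x+9 (mod 26); the inverse of 11 mod 26 is 19. Each letter's alphabet position (a=0..z=25) is mapped through 11·x+9 mod 26 — an affine cipher.
Undoing it on zsbbfi: z(25)→19·(25−9)≡18=s; s(18)→19·(18−9)≡15=p; b(1)→19·(1−9)≡4=e; b(1)→19·(1−9)≡4=e; f(5)→19·(5−9)≡2=c; i(8)→19·(8−9)≡7=h (all mod 26).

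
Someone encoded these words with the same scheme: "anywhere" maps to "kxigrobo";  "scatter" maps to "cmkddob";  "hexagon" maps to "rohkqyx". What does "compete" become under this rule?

Every letter moves 10 places later in the alphabet, wrapping around z→a.
Applying it to compete: c+10=m, o+10=y, m+10=w, p+10=z, e+10=o, t+10=d, e+10=o.

mywzodo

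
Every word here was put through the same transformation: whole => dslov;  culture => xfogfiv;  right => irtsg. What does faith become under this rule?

uzrgs

Each pair mirrors across the alphabet (w↔d, h↔s, o↔l): positions sum to 25. Letters are reflected about the middle of the alphabet (position → 25−position): Atbash.
Applying it to faith: f↔u, a↔z, i↔r, t↔g, h↔s.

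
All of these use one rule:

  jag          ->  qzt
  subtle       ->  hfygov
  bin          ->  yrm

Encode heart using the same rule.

This is the alphabet-reversal cipher (Atbash): a becomes z, b becomes y, etc.
For heart: h↔s, e↔v, a↔z, r↔i, t↔g.

svzig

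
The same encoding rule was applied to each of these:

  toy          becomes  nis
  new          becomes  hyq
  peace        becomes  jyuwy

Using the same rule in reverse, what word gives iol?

our

Compare letters: t→n is +20, o→i is +20, y→s is +20 — a constant shift. It's a constant shift of +20 (ROT20).
Reversing it on iol: i−20=o, o−20=u, l−20=r.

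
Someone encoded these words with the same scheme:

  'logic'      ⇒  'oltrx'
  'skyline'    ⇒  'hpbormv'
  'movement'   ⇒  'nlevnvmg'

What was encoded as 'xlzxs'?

coach

This is the alphabet-reversal cipher (Atbash): a becomes z, b becomes y, etc.
Reversing it on xlzxs: x↔c, l↔o, z↔a, x↔c, s↔h.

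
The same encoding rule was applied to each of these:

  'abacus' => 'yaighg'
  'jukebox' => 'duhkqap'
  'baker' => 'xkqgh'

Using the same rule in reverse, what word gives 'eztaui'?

The output letters match the input read backwards, each shifted +6: abacus reversed is sucaba. Read the word backwards and shift each letter +6.
Decoding eztaui: shift back: e−6=y, z−6=t, t−6=n, a−6=u, u−6=o, i−6=c → ytnuoc; then reverse → county.

county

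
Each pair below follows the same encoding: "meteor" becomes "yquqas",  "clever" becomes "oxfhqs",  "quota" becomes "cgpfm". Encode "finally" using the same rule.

ruomxmk

The shifts repeat in a cycle of length 3: positions 0,1,… shift by +12, +12, +1, then the pattern repeats.
Applying it to finally: f+12=r, i+12=u, n+1=o, a+12=m, l+12=x, l+1=m, y+12=k.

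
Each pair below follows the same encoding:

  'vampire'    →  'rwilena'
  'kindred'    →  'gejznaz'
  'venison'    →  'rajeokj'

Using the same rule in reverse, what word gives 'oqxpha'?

Compare letters: v→r is +22, a→w is +22, m→i is +22 — a constant shift. This is a Caesar cipher with shift 22.
Undoing it on oqxpha: o−22=s, q−22=u, x−22=b, p−22=t, h−22=l, a−22=e.

subtle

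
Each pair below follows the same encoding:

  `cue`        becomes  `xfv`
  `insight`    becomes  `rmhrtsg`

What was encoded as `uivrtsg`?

This is the alphabet-reversal cipher (Atbash): a becomes z, b becomes y, etc.
Reversing it on uivrtsg: u↔f, i↔r, v↔e, r↔i, t↔g, s↔h, g↔t.

freight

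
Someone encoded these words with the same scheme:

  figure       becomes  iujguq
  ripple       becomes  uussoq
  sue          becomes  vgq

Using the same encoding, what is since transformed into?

vuqfq

The shift depends on letter class: consonant f→i is +3, but vowel i→u is +12. Two shifts are in play — +12 for a/e/i/o/u, +3 for every other letter.
Applying it to since: s(cons)+3=v, i(vowel)+12=u, n(cons)+3=q, c(cons)+3=f, e(vowel)+12=q.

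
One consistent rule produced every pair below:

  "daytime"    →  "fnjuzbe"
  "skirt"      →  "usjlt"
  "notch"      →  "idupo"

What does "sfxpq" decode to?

The output letters match the input read backwards, each shifted +1: daytime reversed is emityad. Read the word backwards and shift each letter +1.
Reversing it on sfxpq: shift back: s−1=r, f−1=e, x−1=w, p−1=o, q−1=p → rewop; then reverse → power.

power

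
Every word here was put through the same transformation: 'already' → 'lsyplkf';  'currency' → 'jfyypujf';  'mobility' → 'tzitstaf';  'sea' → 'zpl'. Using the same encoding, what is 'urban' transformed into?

fyilu

The shift depends on letter class: consonant l→s is +7, but vowel a→l is +11. Two shifts are in play — +11 for a/e/i/o/u, +7 for every other letter.
Applying it to urban: u(vowel)+11=f, r(cons)+7=y, b(cons)+7=i, a(vowel)+11=l, n(cons)+7=u.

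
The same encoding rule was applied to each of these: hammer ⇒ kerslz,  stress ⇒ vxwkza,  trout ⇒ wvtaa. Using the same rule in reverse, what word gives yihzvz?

vector

In hammer: h→k is +3, a→e is +4, m→r is +5, m→s is +6 — the shift increases by 1 each position. Each letter shifts forward by (position + 3), i.e. 3, 4, 5, … — the shift grows by one for each successive letter.
Decoding yihzvz: y−3=v, i−4=e, h−5=c, z−6=t, v−7=o, z−8=r.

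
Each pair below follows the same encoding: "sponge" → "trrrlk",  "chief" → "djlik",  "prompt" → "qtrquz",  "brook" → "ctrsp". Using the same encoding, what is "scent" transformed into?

tehry

In sponge: s→t is +1, p→r is +2, o→r is +3, n→r is +4 — the shift increases by 1 each position. Each letter shifts forward by (position + 1), i.e. 1, 2, 3, … — the shift grows by one for each successive letter.
Applying it to scent: s+1=t, c+2=e, e+3=h, n+4=r, t+5=y.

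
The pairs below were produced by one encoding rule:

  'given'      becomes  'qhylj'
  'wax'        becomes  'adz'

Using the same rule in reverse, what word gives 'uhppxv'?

Two steps: reverse the string, then apply a Caesar shift of +3.
Undoing it on uhppxv: shift back: u−3=r, h−3=e, p−3=m, p−3=m, x−3=u, v−3=s → remmus; then reverse → summer.

summer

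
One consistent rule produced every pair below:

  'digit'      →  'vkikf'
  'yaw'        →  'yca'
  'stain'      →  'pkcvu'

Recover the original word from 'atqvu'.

The word is reversed, then every letter is shifted forward by 2.
Reversing it on atqvu: shift back: a−2=y, t−2=r, q−2=o, v−2=t, u−2=s → yrots; then reverse → story.

story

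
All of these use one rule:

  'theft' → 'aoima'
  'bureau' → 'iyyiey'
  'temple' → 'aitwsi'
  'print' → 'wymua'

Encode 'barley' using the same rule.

The shift depends on letter class: consonant t→a is +7, but vowel e→i is +4. Two shifts are in play — +4 for a/e/i/o/u, +7 for every other letter.
On barley: b(cons)+7=i, a(vowel)+4=e, r(cons)+7=y, l(cons)+7=s, e(vowel)+4=i, y(cons)+7=f.

ieysif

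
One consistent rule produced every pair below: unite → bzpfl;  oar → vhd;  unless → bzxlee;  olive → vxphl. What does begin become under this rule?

nlspz

Two shifts are in play — +7 for a/e/i/o/u, +12 for every other letter.
Applying it to begin: b(cons)+12=n, e(vowel)+7=l, g(cons)+12=s, i(vowel)+7=p, n(cons)+12=z.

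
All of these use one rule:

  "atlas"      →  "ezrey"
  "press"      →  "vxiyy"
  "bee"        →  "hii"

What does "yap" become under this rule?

eev

The shift depends on letter class: consonant t→z is +6, but vowel a→e is +4. The rule splits by letter class: vowels +4, consonants +6.
Applying it to yap: y(cons)+6=e, a(vowel)+4=e, p(cons)+6=v.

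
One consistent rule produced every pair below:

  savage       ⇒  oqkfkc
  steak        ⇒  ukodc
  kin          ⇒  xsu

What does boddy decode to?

The output letters match the input read backwards, each shifted +10: savage reversed is egavas. Two steps: reverse the string, then apply a Caesar shift of +10.
Reversing it on boddy: shift back: b−10=r, o−10=e, d−10=t, d−10=t, y−10=o → retto; then reverse → otter.

otter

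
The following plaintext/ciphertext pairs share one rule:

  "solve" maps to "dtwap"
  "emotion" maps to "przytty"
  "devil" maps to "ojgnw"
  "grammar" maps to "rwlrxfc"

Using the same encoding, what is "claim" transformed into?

Shifts by position in solve: pos 0: s→d (+11), pos 1: o→t (+5), pos 2: l→w (+11), pos 3: v→a (+5) — repeating every 2. A repeating key of period 2 is used — shifts +11, +5 over and over.
Applying it to claim: c+11=n, l+5=q, a+11=l, i+5=n, m+11=x.

nqlnx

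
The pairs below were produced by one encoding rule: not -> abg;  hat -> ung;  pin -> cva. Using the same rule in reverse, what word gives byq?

old

Compare letters: n→a is +13, o→b is +13, t→g is +13 — a constant shift. Every letter moves 13 places later in the alphabet, wrapping around z→a.
Decoding byq: b−13=o, y−13=l, q−13=d.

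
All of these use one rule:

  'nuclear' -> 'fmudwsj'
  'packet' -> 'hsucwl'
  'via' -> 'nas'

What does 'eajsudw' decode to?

miracle

Compare letters: n→f is +18, u→m is +18, c→u is +18 — a constant shift. This is a Caesar cipher with shift 18.
Undoing it on eajsudw: e−18=m, a−18=i, j−18=r, s−18=a, u−18=c, d−18=l, w−18=e.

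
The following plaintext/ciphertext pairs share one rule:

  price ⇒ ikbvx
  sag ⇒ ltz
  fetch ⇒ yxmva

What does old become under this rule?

hew

Compare letters: p→i is +19, r→k is +19, i→b is +19 — a constant shift. Every letter moves 19 places later in the alphabet, wrapping around z→a.
On old: o+19=h, l+19=e, d+19=w.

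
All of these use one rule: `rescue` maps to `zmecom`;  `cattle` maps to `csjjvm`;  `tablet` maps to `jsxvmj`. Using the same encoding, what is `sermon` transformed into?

emzakf

r(17)→z(25) and e(4)→m(12) fit y≡5x+18 (mod 26); the inverse of 5 mod 26 is 21. Each letter's alphabet position (a=0..z=25) is mapped through 5·x+18 mod 26 — an affine cipher.
On sermon: s(18)→5·18+18≡4=e; e(4)→5·4+18≡12=m; r(17)→5·17+18≡25=z; m(12)→5·12+18≡0=a; o(14)→5·14+18≡10=k; n(13)→5·13+18≡5=f (all mod 26).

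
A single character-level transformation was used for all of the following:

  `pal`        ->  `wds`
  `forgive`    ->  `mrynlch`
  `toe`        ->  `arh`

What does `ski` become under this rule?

The rule splits by letter class: vowels +3, consonants +7.
Applying it to ski: s(cons)+7=z, k(cons)+7=r, i(vowel)+3=l.

zrl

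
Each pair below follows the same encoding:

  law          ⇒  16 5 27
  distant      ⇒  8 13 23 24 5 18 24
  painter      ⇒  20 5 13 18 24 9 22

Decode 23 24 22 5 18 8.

l is letter #12 and maps to 16: an offset of 4. Each letter is replaced by its alphabet position (a=1..z=26) + 4.
Decoding 23 24 22 5 18 8: 23→(23−4)÷1=19=s, 24→(24−4)÷1=20=t, 22→(22−4)÷1=18=r, 5→(5−4)÷1=1=a, 18→(18−4)÷1=14=n, 8→(8−4)÷1=4=d.

strand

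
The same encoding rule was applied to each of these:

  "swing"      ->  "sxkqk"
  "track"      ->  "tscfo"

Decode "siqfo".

shock

Letter i (0-indexed) is shifted by i+0, so successive shifts are 0, 1, 2, ….
Undoing it on siqfo: s−0=s, i−1=h, q−2=o, f−3=c, o−4=k.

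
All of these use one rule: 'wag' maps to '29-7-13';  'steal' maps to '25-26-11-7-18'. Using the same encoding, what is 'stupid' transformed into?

w is letter #23 and maps to 29: an offset of 6. Letters become their 1-based position plus 6 (so a→7, b→8, …).
For stupid: s=19→25, t=20→26, u=21→27, p=16→22, i=9→15, d=4→10.

25-26-27-22-15-10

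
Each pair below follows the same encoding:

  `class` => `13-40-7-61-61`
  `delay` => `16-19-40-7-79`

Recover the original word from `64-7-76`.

tax

c(#3)→13 and l(#12)→40: differences scale by 3, so n = 3·pos + 4. With a=1..z=26, the number is 3·pos + 4.
Reversing it on 64-7-76: 64→(64−4)÷3=20=t, 7→(7−4)÷3=1=a, 76→(76−4)÷3=24=x.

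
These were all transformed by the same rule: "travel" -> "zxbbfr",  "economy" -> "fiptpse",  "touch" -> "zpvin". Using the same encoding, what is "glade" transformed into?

mrbjf

The shift depends on letter class: consonant t→z is +6, but vowel a→b is +1. Vowels shift forward by 1 and consonants shift forward by 6.
For glade: g(cons)+6=m, l(cons)+6=r, a(vowel)+1=b, d(cons)+6=j, e(vowel)+1=f.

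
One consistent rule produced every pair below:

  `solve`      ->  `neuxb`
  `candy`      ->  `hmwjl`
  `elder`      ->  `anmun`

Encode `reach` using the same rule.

The output letters match the input read backwards, each shifted +9: solve reversed is evlos. The word is reversed, then every letter is shifted forward by 9.
Applying it to reach: reverse → hcaer; then shift: h+9=q, c+9=l, a+9=j, e+9=n, r+9=a.

qljna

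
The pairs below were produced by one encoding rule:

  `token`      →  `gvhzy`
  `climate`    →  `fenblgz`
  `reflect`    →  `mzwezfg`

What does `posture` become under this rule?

t(19)→g(6) and o(14)→v(21) fit y≡23x+11 (mod 26); the inverse of 23 mod 26 is 17. Each letter's alphabet position (a=0..z=25) is mapped through 23·x+11 mod 26 — an affine cipher.
On posture: p(15)→23·15+11≡18=s; o(14)→23·14+11≡21=v; s(18)→23·18+11≡9=j; t(19)→23·19+11≡6=g; u(20)→23·20+11≡3=d; r(17)→23·17+11≡12=m; e(4)→23·4+11≡25=z (all mod 26).

svjgdmz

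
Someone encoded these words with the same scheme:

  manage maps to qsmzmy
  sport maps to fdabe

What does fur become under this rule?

dgr

Read the word backwards and shift each letter +12.
For fur: reverse → ruf; then shift: r+12=d, u+12=g, f+12=r.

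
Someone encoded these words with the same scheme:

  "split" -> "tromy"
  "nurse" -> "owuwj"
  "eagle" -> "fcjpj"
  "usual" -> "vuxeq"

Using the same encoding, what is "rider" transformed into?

In split: s→t is +1, p→r is +2, l→o is +3, i→m is +4 — the shift increases by 1 each position. Each letter shifts forward by (position + 1), i.e. 1, 2, 3, … — the shift grows by one for each successive letter.
Applying it to rider: r+1=s, i+2=k, d+3=g, e+4=i, r+5=w.

skgiw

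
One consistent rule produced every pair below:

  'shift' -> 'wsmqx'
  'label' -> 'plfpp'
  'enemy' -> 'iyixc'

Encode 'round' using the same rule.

vzyyh

It's a Vigenère-style cipher with numeric key [4,11]: position i shifts by key[i mod 2].
Applying it to round: r+4=v, o+11=z, u+4=y, n+11=y, d+4=h.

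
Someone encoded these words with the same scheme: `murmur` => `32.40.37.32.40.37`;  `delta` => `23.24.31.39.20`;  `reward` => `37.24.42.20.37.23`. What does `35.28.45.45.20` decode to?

pizza

m is letter #13 and maps to 32: an offset of 19. Letters become their 1-based position plus 19 (so a→20, b→21, …).
Decoding 35.28.45.45.20: 35→(35−19)÷1=16=p, 28→(28−19)÷1=9=i, 45→(45−19)÷1=26=z, 45→(45−19)÷1=26=z, 20→(20−19)÷1=1=a.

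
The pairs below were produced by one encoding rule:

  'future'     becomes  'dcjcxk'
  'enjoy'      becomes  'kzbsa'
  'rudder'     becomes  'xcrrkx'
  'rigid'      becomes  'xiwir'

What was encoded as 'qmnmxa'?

salary

f(5)→d(3) and u(20)→c(2) fit y≡19x+12 (mod 26); the inverse of 19 mod 26 is 11. This is an affine cipher: with a=0,…,z=25, each position x becomes (19x+12) mod 26.
Reversing it on qmnmxa: q(16)→11·(16−12)≡18=s; m(12)→11·(12−12)≡0=a; n(13)→11·(13−12)≡11=l; m(12)→11·(12−12)≡0=a; x(23)→11·(23−12)≡17=r; a(0)→11·(0−12)≡24=y (all mod 26).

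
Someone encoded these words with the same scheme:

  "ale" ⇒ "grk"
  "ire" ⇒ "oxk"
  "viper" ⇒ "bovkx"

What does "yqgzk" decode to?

Compare letters: a→g is +6, l→r is +6, e→k is +6 — a constant shift. This is a Caesar cipher with shift 6.
Undoing it on yqgzk: y−6=s, q−6=k, g−6=a, z−6=t, k−6=e.

skate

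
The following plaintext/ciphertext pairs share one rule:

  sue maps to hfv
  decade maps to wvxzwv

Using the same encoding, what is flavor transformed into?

uozeli

Each pair mirrors across the alphabet (s↔h, u↔f, e↔v): positions sum to 25. Each letter is replaced by its mirror in the alphabet: a↔z, b↔y, c↔x, and so on (the Atbash cipher).
Applying it to flavor: f↔u, l↔o, a↔z, v↔e, o↔l, r↔i.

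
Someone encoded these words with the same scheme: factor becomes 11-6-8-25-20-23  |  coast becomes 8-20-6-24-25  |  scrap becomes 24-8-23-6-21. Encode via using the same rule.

27-14-6

f is letter #6 and maps to 11: an offset of 5. The number is (letter's place in the alphabet, a=1) + 5.
For via: v=22→27, i=9→14, a=1→6.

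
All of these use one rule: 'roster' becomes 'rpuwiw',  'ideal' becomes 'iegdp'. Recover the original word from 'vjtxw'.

In roster: r→r is +0, o→p is +1, s→u is +2, t→w is +3 — the shift increases by 1 each position. Letter i (0-indexed) is shifted by i+0, so successive shifts are 0, 1, 2, ….
Decoding vjtxw: v−0=v, j−1=i, t−2=r, x−3=u, w−4=s.

virus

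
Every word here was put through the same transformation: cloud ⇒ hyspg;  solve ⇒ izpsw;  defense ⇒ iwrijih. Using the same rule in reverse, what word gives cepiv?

relay

The output letters match the input read backwards, each shifted +4: cloud reversed is duolc. Read the word backwards and shift each letter +4.
Decoding cepiv: shift back: c−4=y, e−4=a, p−4=l, i−4=e, v−4=r → yaler; then reverse → relay.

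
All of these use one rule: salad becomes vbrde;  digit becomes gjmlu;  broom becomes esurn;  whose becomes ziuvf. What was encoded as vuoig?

Shifts by position in salad: pos 0: s→v (+3), pos 1: a→b (+1), pos 2: l→r (+6), pos 3: a→d (+3), pos 4: d→e (+1) — repeating every 3. The shifts repeat in a cycle of length 3: positions 0,1,… shift by +3, +1, +6, then the pattern repeats.
Decoding vuoig: v−3=s, u−1=t, o−6=i, i−3=f, g−1=f.

stiff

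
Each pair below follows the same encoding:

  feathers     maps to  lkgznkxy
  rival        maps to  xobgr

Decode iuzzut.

cotton

Compare letters: f→l is +6, e→k is +6, a→g is +6 — a constant shift. Each letter is shifted forward by 6 in the alphabet (a Caesar shift of +6).
Decoding iuzzut: i−6=c, u−6=o, z−6=t, z−6=t, u−6=o, t−6=n.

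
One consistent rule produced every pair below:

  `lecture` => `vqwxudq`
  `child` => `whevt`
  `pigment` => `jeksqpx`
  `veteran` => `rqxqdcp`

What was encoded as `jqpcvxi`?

l(11)→v(21) and e(4)→q(16) fit y≡23x+2 (mod 26); the inverse of 23 mod 26 is 17. Each letter's alphabet position (a=0..z=25) is mapped through 23·x+2 mod 26 — an affine cipher.
Decoding jqpcvxi: j(9)→17·(9−2)≡15=p; q(16)→17·(16−2)≡4=e; p(15)→17·(15−2)≡13=n; c(2)→17·(2−2)≡0=a; v(21)→17·(21−2)≡11=l; x(23)→17·(23−2)≡19=t; i(8)→17·(8−2)≡24=y (all mod 26).

penalty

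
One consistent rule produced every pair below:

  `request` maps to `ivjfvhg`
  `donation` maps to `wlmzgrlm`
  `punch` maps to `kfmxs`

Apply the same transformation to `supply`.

Each pair mirrors across the alphabet (r↔i, e↔v, q↔j): positions sum to 25. Letters are reflected about the middle of the alphabet (position → 25−position): Atbash.
For supply: s↔h, u↔f, p↔k, p↔k, l↔o, y↔b.

hfkkob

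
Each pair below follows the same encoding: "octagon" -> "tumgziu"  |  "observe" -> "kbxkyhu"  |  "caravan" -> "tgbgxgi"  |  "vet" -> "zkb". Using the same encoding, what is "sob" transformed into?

The output letters match the input read backwards, each shifted +6: octagon reversed is nogatco. The word is reversed, then every letter is shifted forward by 6.
For sob: reverse → bos; then shift: b+6=h, o+6=u, s+6=y.

huy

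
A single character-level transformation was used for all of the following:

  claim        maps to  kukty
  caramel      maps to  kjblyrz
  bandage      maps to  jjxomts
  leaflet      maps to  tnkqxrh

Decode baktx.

Letter i (0-indexed) is shifted by i+8, so successive shifts are 8, 9, 10, ….
Reversing it on baktx: b−8=t, a−9=r, k−10=a, t−11=i, x−12=l.

trail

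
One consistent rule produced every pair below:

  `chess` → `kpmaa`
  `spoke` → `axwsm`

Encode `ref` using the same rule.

zmn

Compare letters: c→k is +8, h→p is +8, e→m is +8 — a constant shift. It's a constant shift of +8 (ROT8).
Applying it to ref: r+8=z, e+8=m, f+8=n.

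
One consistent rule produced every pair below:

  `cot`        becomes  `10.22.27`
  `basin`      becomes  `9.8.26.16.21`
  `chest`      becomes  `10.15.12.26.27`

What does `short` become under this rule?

26.15.22.25.27

c is letter #3 and maps to 10: an offset of 7. Each letter is replaced by its alphabet position (a=1..z=26) + 7.
For short: s=19→26, h=8→15, o=15→22, r=18→25, t=20→27.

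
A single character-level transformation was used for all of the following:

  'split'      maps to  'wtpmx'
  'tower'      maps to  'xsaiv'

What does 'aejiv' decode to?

Compare letters: s→w is +4, p→t is +4, l→p is +4 — a constant shift. Every letter moves 4 places later in the alphabet, wrapping around z→a.
Decoding aejiv: a−4=w, e−4=a, j−4=f, i−4=e, v−4=r.

wafer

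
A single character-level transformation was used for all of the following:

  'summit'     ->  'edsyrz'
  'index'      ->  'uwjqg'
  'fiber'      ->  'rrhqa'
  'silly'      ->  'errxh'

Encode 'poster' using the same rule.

Shifts by position in summit: pos 0: s→e (+12), pos 1: u→d (+9), pos 2: m→s (+6), pos 3: m→y (+12), pos 4: i→r (+9), pos 5: t→z (+6) — repeating every 3. It's a Vigenère-style cipher with numeric key [12,9,6]: position i shifts by key[i mod 3].
For poster: p+12=b, o+9=x, s+6=y, t+12=f, e+9=n, r+6=x.

bxyfnx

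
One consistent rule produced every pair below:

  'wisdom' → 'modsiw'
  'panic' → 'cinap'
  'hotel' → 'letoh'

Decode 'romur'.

rumor

It's just the letters in reverse order.
Decoding romur: then reverse → rumor.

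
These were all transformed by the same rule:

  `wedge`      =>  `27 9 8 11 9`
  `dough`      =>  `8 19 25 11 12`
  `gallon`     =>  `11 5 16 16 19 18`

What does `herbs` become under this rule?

12 9 22 6 23

The number is (letter's place in the alphabet, a=1) + 4.
For herbs: h=8→12, e=5→9, r=18→22, b=2→6, s=19→23.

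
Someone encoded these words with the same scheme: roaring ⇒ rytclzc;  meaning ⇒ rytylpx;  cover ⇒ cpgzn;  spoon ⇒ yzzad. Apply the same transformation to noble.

pwmzy

The output letters match the input read backwards, each shifted +11: roaring reversed is gniraor. Read the word backwards and shift each letter +11.
For noble: reverse → elbon; then shift: e+11=p, l+11=w, b+11=m, o+11=z, n+11=y.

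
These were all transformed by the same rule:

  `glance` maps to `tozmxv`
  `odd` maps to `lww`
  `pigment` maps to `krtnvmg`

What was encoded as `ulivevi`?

forever

Each letter is replaced by its mirror in the alphabet: a↔z, b↔y, c↔x, and so on (the Atbash cipher).
Reversing it on ulivevi: u↔f, l↔o, i↔r, v↔e, e↔v, v↔e, i↔r.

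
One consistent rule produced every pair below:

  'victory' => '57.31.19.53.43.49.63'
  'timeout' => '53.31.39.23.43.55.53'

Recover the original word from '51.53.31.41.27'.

Each letter becomes 2×(its alphabet position, a=1..z=26) + 13.
Decoding 51.53.31.41.27: 51→(51−13)÷2=19=s, 53→(53−13)÷2=20=t, 31→(31−13)÷2=9=i, 41→(41−13)÷2=14=n, 27→(27−13)÷2=7=g.

sting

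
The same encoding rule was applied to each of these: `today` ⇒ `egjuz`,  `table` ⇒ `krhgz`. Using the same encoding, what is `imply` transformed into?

ervso

The output letters match the input read backwards, each shifted +6: today reversed is yadot. The word is reversed, then every letter is shifted forward by 6.
For imply: reverse → ylpmi; then shift: y+6=e, l+6=r, p+6=v, m+6=s, i+6=o.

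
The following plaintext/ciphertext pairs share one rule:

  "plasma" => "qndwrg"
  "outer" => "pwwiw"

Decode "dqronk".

In plasma: p→q is +1, l→n is +2, a→d is +3, s→w is +4 — the shift increases by 1 each position. Each letter shifts forward by (position + 1), i.e. 1, 2, 3, … — the shift grows by one for each successive letter.
Decoding dqronk: d−1=c, q−2=o, r−3=o, o−4=k, n−5=i, k−6=e.

cookie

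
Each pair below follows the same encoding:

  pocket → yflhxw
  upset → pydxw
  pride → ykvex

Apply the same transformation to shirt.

Each letter's alphabet position (a=0..z=25) is mapped through 19·x+25 mod 26 — an affine cipher.
On shirt: s(18)→19·18+25≡3=d; h(7)→19·7+25≡2=c; i(8)→19·8+25≡21=v; r(17)→19·17+25≡10=k; t(19)→19·19+25≡22=w (all mod 26).

dcvkw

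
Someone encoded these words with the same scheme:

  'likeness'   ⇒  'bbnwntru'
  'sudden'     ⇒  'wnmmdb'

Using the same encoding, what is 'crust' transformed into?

cbdal

The output letters match the input read backwards, each shifted +9: likeness reversed is ssenekil. Two steps: reverse the string, then apply a Caesar shift of +9.
For crust: reverse → tsurc; then shift: t+9=c, s+9=b, u+9=d, r+9=a, c+9=l.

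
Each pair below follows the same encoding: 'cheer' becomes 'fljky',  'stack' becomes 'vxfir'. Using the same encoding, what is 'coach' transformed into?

Letter i (0-indexed) is shifted by i+3, so successive shifts are 3, 4, 5, ….
Applying it to coach: c+3=f, o+4=s, a+5=f, c+6=i, h+7=o.

fsfio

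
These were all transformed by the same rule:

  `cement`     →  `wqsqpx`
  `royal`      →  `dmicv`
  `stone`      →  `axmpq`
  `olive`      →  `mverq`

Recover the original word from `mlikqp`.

This is an affine cipher: with a=0,…,z=25, each position x becomes (23x+2) mod 26.
Reversing it on mlikqp: m(12)→17·(12−2)≡14=o; l(11)→17·(11−2)≡23=x; i(8)→17·(8−2)≡24=y; k(10)→17·(10−2)≡6=g; q(16)→17·(16−2)≡4=e; p(15)→17·(15−2)≡13=n (all mod 26).

oxygen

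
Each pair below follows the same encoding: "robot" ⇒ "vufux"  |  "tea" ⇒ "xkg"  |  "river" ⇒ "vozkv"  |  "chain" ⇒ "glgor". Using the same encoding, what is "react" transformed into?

The shift depends on letter class: consonant r→v is +4, but vowel o→u is +6. Vowels shift forward by 6 and consonants shift forward by 4.
On react: r(cons)+4=v, e(vowel)+6=k, a(vowel)+6=g, c(cons)+4=g, t(cons)+4=x.

vkggx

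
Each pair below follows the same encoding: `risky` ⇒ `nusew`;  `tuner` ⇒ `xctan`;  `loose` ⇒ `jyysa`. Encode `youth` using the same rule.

wycxp

Treating letters as 0–25, the rule is x ↦ 5x + 6 (mod 26).
On youth: y(24)→5·24+6≡22=w; o(14)→5·14+6≡24=y; u(20)→5·20+6≡2=c; t(19)→5·19+6≡23=x; h(7)→5·7+6≡15=p (all mod 26).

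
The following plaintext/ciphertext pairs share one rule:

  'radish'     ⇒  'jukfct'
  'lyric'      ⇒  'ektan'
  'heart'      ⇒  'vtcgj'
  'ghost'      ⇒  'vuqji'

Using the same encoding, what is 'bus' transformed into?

The output letters match the input read backwards, each shifted +2: radish reversed is hsidar. Read the word backwards and shift each letter +2.
On bus: reverse → sub; then shift: s+2=u, u+2=w, b+2=d.

uwd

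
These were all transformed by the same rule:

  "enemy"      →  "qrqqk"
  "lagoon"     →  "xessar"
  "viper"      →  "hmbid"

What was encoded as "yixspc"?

melody

The shifts repeat in a cycle of length 2: positions 0,1,… shift by +12, +4, then the pattern repeats.
Reversing it on yixspc: y−12=m, i−4=e, x−12=l, s−4=o, p−12=d, c−4=y.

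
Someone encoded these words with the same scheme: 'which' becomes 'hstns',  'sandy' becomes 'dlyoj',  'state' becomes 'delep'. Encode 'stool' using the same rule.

dezzw

Compare letters: w→h is +11, h→s is +11, i→t is +11 — a constant shift. Each letter is shifted forward by 11 in the alphabet (a Caesar shift of +11).
Applying it to stool: s+11=d, t+11=e, o+11=z, o+11=z, l+11=w.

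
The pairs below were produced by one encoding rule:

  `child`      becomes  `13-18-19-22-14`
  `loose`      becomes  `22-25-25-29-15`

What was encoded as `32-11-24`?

van

c is letter #3 and maps to 13: an offset of 10. The number is (letter's place in the alphabet, a=1) + 10.
Undoing it on 32-11-24: 32→(32−10)÷1=22=v, 11→(11−10)÷1=1=a, 24→(24−10)÷1=14=n.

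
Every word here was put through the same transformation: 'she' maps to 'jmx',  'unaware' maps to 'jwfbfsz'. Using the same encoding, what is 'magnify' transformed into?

dknslfr

Read the word backwards and shift each letter +5.
On magnify: reverse → yfingam; then shift: y+5=d, f+5=k, i+5=n, n+5=s, g+5=l, a+5=f, m+5=r.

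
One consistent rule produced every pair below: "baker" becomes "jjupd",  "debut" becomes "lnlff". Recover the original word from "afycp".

In baker: b→j is +8, a→j is +9, k→u is +10, e→p is +11 — the shift increases by 1 each position. The shift increases by 1 at each position, starting from +8: 8, 9, 10, ….
Undoing it on afycp: a−8=s, f−9=w, y−10=o, c−11=r, p−12=d.

sword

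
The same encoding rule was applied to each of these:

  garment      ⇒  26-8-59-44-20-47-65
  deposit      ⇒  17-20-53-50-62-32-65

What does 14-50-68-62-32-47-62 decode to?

With a=1..z=26, the number is 3·pos + 5.
Decoding 14-50-68-62-32-47-62: 14→(14−5)÷3=3=c, 50→(50−5)÷3=15=o, 68→(68−5)÷3=21=u, 62→(62−5)÷3=19=s, 32→(32−5)÷3=9=i, 47→(47−5)÷3=14=n, 62→(62−5)÷3=19=s.

cousins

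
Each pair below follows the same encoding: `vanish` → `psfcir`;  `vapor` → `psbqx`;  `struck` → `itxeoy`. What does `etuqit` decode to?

v(21)→p(15) and a(0)→s(18) fit y≡11x+18 (mod 26); the inverse of 11 mod 26 is 19. Each letter's alphabet position (a=0..z=25) is mapped through 11·x+18 mod 26 — an affine cipher.
Decoding etuqit: e(4)→19·(4−18)≡20=u; t(19)→19·(19−18)≡19=t; u(20)→19·(20−18)≡12=m; q(16)→19·(16−18)≡14=o; i(8)→19·(8−18)≡18=s; t(19)→19·(19−18)≡19=t (all mod 26).

utmost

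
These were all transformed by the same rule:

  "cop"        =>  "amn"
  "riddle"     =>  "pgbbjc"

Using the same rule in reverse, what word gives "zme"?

Compare letters: c→a is +24, o→m is +24, p→n is +24 — a constant shift. Every letter moves 24 places later in the alphabet, wrapping around z→a.
Reversing it on zme: z−24=b, m−24=o, e−24=g.

bog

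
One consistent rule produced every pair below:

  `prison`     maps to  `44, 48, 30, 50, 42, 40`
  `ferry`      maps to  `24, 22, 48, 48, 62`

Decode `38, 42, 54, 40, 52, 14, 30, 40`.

p(#16)→44 and r(#18)→48: differences scale by 2, so n = 2·pos + 12. The formula is n = 2×(alphabet index, a=1) + 12.
Reversing it on 38, 42, 54, 40, 52, 14, 30, 40: 38→(38−12)÷2=13=m, 42→(42−12)÷2=15=o, 54→(54−12)÷2=21=u, 40→(40−12)÷2=14=n, 52→(52−12)÷2=20=t, 14→(14−12)÷2=1=a, 30→(30−12)÷2=9=i, 40→(40−12)÷2=14=n.

mountain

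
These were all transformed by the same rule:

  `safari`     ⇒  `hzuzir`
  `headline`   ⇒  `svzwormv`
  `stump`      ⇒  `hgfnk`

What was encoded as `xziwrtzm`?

Letters are reflected about the middle of the alphabet (position → 25−position): Atbash.
Undoing it on xziwrtzm: x↔c, z↔a, i↔r, w↔d, r↔i, t↔g, z↔a, m↔n.

cardigan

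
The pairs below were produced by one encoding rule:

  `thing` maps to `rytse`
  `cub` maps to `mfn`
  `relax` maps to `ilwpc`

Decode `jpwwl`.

alley

Read the word backwards and shift each letter +11.
Undoing it on jpwwl: shift back: j−11=y, p−11=e, w−11=l, w−11=l, l−11=a → yella; then reverse → alley.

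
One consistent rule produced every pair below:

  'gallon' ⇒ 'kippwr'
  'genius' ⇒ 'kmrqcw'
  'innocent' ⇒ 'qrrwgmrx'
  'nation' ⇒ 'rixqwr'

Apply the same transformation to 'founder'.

jwcrhmv

The shift depends on letter class: consonant g→k is +4, but vowel a→i is +8. Vowels shift forward by 8 and consonants shift forward by 4.
On founder: f(cons)+4=j, o(vowel)+8=w, u(vowel)+8=c, n(cons)+4=r, d(cons)+4=h, e(vowel)+8=m, r(cons)+4=v.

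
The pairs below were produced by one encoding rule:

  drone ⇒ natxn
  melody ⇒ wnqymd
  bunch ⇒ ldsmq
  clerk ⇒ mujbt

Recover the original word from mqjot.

A repeating key of period 3 is used — shifts +10, +9, +5 over and over.
Undoing it on mqjot: m−10=c, q−9=h, j−5=e, o−10=e, t−9=k.

cheek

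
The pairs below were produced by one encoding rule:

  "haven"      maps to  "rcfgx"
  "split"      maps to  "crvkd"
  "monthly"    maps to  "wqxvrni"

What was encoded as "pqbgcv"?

Shifts by position in haven: pos 0: h→r (+10), pos 1: a→c (+2), pos 2: v→f (+10), pos 3: e→g (+2) — repeating every 2. It's a Vigenère-style cipher with numeric key [10,2]: position i shifts by key[i mod 2].
Undoing it on pqbgcv: p−10=f, q−2=o, b−10=r, g−2=e, c−10=s, v−2=t.

forest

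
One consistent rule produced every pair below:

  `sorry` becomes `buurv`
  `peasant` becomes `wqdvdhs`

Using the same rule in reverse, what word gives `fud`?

arc

Read the word backwards and shift each letter +3.
Decoding fud: shift back: f−3=c, u−3=r, d−3=a → cra; then reverse → arc.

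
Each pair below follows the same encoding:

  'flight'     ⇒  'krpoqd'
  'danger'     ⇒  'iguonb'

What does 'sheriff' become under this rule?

xnlzrpq

In flight: f→k is +5, l→r is +6, i→p is +7, g→o is +8 — the shift increases by 1 each position. The shift increases by 1 at each position, starting from +5: 5, 6, 7, ….
Applying it to sheriff: s+5=x, h+6=n, e+7=l, r+8=z, i+9=r, f+10=p, f+11=q.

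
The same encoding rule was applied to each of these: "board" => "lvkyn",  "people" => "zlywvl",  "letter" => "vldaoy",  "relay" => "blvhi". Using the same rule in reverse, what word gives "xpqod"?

Shifts by position in board: pos 0: b→l (+10), pos 1: o→v (+7), pos 2: a→k (+10), pos 3: r→y (+7) — repeating every 2. It's a Vigenère-style cipher with numeric key [10,7]: position i shifts by key[i mod 2].
Undoing it on xpqod: x−10=n, p−7=i, q−10=g, o−7=h, d−10=t.

night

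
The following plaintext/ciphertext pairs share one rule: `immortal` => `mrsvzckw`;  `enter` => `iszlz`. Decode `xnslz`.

timer

In immortal: i→m is +4, m→r is +5, m→s is +6, o→v is +7 — the shift increases by 1 each position. Letter i (0-indexed) is shifted by i+4, so successive shifts are 4, 5, 6, ….
Undoing it on xnslz: x−4=t, n−5=i, s−6=m, l−7=e, z−8=r.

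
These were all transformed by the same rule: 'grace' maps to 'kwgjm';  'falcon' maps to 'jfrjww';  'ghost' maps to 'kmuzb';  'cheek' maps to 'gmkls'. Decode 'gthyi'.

In grace: g→k is +4, r→w is +5, a→g is +6, c→j is +7 — the shift increases by 1 each position. Letter i (0-indexed) is shifted by i+4, so successive shifts are 4, 5, 6, ….
Reversing it on gthyi: g−4=c, t−5=o, h−6=b, y−7=r, i−8=a.

cobra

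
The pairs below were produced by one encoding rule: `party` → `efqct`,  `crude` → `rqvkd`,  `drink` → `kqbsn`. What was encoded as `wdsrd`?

p(15)→e(4) and a(0)→f(5) fit y≡19x+5 (mod 26); the inverse of 19 mod 26 is 11. This is an affine cipher: with a=0,…,z=25, each position x becomes (19x+5) mod 26.
Reversing it on wdsrd: w(22)→11·(22−5)≡5=f; d(3)→11·(3−5)≡4=e; s(18)→11·(18−5)≡13=n; r(17)→11·(17−5)≡2=c; d(3)→11·(3−5)≡4=e (all mod 26).

fence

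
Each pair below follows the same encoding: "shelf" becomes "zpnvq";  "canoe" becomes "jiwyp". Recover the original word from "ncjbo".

In shelf: s→z is +7, h→p is +8, e→n is +9, l→v is +10 — the shift increases by 1 each position. Each letter shifts forward by (position + 7), i.e. 7, 8, 9, … — the shift grows by one for each successive letter.
Undoing it on ncjbo: n−7=g, c−8=u, j−9=a, b−10=r, o−11=d.

guard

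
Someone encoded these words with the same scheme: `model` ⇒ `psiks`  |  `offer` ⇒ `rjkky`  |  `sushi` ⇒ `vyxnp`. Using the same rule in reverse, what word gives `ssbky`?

In model: m→p is +3, o→s is +4, d→i is +5, e→k is +6 — the shift increases by 1 each position. Letter i (0-indexed) is shifted by i+3, so successive shifts are 3, 4, 5, ….
Reversing it on ssbky: s−3=p, s−4=o, b−5=w, k−6=e, y−7=r.

power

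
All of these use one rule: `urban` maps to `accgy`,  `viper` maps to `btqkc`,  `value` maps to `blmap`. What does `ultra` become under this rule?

Shifts by position in urban: pos 0: u→a (+6), pos 1: r→c (+11), pos 2: b→c (+1), pos 3: a→g (+6), pos 4: n→y (+11) — repeating every 3. A repeating key of period 3 is used — shifts +6, +11, +1 over and over.
Applying it to ultra: u+6=a, l+11=w, t+1=u, r+6=x, a+11=l.

awuxl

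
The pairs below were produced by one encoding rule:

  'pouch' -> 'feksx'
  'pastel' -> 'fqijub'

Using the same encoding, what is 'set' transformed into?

Compare letters: p→f is +16, o→e is +16, u→k is +16 — a constant shift. Each letter is shifted forward by 16 in the alphabet (a Caesar shift of +16).
Applying it to set: s+16=i, e+16=u, t+16=j.

iuj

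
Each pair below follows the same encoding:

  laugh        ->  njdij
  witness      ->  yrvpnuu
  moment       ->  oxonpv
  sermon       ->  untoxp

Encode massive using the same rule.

The shift depends on letter class: consonant l→n is +2, but vowel a→j is +9. Two shifts are in play — +9 for a/e/i/o/u, +2 for every other letter.
On massive: m(cons)+2=o, a(vowel)+9=j, s(cons)+2=u, s(cons)+2=u, i(vowel)+9=r, v(cons)+2=x, e(vowel)+9=n.

ojuurxn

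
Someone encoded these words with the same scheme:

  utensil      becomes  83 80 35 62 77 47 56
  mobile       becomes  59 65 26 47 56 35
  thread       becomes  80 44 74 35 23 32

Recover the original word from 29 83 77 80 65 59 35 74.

customer

u(#21)→83 and t(#20)→80: differences scale by 3, so n = 3·pos + 20. Each letter becomes 3×(its alphabet position, a=1..z=26) + 20.
Undoing it on 29 83 77 80 65 59 35 74: 29→(29−20)÷3=3=c, 83→(83−20)÷3=21=u, 77→(77−20)÷3=19=s, 80→(80−20)÷3=20=t, 65→(65−20)÷3=15=o, 59→(59−20)÷3=13=m, 35→(35−20)÷3=5=e, 74→(74−20)÷3=18=r.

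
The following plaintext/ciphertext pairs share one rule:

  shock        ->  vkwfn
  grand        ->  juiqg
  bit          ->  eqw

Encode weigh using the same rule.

The shift depends on letter class: consonant s→v is +3, but vowel o→w is +8. Two shifts are in play — +8 for a/e/i/o/u, +3 for every other letter.
For weigh: w(cons)+3=z, e(vowel)+8=m, i(vowel)+8=q, g(cons)+3=j, h(cons)+3=k.

zmqjk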